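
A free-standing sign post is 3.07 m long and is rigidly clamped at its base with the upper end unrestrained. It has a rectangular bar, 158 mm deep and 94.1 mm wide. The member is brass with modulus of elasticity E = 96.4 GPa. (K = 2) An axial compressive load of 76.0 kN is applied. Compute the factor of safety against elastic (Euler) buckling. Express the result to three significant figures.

Buckling occurs about the weak axis: I_min = h·b³/12 with b = 94.1 mm (the shorter side).
I_min = 158×94.1³/12 = 1.097×10^7 mm⁴
I = 1.097×10^7 mm⁴ = 1.097×10^-5 m⁴
Effective length L_e = K·L = 2 × 3.07 = 6.140 m
P_cr = π²EI / L_e² = π² × 96.4×10⁹ × 1.097×10^-5 / 6.140² = 2.769×10^5 N
Factor of safety n = P_cr / P = 276.88 / 76.0 = 3.64

n ≈ 3.64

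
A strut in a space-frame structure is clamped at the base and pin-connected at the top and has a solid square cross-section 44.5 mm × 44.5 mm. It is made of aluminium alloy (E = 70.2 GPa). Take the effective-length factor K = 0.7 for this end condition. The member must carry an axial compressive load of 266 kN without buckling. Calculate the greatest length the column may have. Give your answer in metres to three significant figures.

L_max ≈ 1.32 m

I = a⁴/12 = 44.5⁴/12 = 3.268×10^5 mm⁴
I = 3.268×10^-7 m⁴
At the buckling limit P_cr = P = 2.660×10^5 N
From P_cr = π²EI/(K·L)²:  L = (1/K)·√(π²EI/P_cr) = (1/0.7)·√(π²×7.02×10^10×3.268×10^-7/2.660×10^5)
L = 1.32 m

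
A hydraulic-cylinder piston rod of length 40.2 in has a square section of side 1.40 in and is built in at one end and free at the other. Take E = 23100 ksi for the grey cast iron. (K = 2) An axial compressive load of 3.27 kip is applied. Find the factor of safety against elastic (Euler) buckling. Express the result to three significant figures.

n ≈ 3.45

I = a⁴/12 = 1.40⁴/12 = 0.3201 in⁴
Effective length L_e = K·L = 2 × 40.2 = 80.40 in
P_cr = π²EI / L_e² = π² × 23100×10³ × 0.3201 / 80.40² = 1.129×10^4 lb
Factor of safety n = P_cr / P = 11.291 / 3.27 = 3.45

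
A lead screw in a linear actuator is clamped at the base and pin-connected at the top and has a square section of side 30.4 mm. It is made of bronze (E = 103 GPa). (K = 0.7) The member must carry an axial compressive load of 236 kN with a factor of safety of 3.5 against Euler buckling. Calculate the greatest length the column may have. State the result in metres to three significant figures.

L_max ≈ 0.423 m

I = a⁴/12 = 30.4⁴/12 = 7.117×10^4 mm⁴
I = 7.117×10^-8 m⁴
Required critical load P_cr = n·P = 3.5 × 236 = 826.0 kN = 8.260×10^5 N
From P_cr = π²EI/(K·L)²:  L = (1/K)·√(π²EI/P_cr) = (1/0.7)·√(π²×1.03×10^11×7.117×10^-8/8.260×10^5)
L = 0.423 m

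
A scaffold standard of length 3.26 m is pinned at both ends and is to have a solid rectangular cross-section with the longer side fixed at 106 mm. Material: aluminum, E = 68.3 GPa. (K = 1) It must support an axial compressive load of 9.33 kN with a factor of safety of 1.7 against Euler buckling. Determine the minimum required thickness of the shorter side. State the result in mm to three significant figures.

Required P_cr = n·P = 1.7 × 9.33 = 15.86 kN
L_e = K·L = 1 × 3.26 = 3.260 m
Required I = P_cr·L_e²/(π²E) = 1.586×10^4 × 3.260² / (π² × 6.83×10^10) = 2.501×10^-7 m⁴
I_req = 2.501×10^5 mm⁴
Rectangle, weak axis: I_min = h·b³/12 with h = 106 mm fixed  ⇒  b = (12I/h)^(1/3) = 30.5 mm

b ≈ 30.5 mm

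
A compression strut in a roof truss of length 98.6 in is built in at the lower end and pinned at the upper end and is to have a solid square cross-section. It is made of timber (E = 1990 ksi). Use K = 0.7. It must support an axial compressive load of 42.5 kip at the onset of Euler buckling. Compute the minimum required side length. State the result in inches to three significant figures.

a ≈ 3.33 in

L_e = K·L = 0.7 × 98.6 = 69.02 in
Required I = P_cr·L_e²/(π²E) = 4.250×10^4 × 69.02² / (π² × 1.99×10^6) = 10.31 in⁴
Solid square: I = a⁴/12  ⇒  a = (12I)^(1/4) = (12×10.31)^(1/4) = 3.33 in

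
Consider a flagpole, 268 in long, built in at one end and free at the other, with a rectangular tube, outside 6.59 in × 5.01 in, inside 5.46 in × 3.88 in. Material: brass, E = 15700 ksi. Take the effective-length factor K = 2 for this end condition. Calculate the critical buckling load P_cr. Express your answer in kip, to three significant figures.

P_cr ≈ 22.9 kip

Weak-axis I_min = (h_o·b_o³ − h_i·b_i³)/12 with b_o = 5.01, b_i = 3.880 in (shorter outer/inner sides).
I_min = (6.59×5.01³ − 5.460×3.880³)/12 = 42.48 in⁴
Effective length L_e = K·L = 2 × 268 = 536.0 in
P_cr = π²EI / L_e² = π² × 15700×10³ × 42.48 / 536.0² = 2.291×10^4 lb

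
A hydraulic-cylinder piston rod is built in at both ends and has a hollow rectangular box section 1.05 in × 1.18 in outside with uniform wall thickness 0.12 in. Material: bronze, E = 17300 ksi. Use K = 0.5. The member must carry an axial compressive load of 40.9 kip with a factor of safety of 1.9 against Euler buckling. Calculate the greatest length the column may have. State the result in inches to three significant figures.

L_max ≈ 25.2 in

Inner dimensions: h_i = 1.18 − 2×0.12 = 0.9400 in, b_i = 1.05 − 2×0.12 = 0.8100 in
Weak-axis I_min = (h_o·b_o³ − h_i·b_i³)/12 with b_o = 1.05, b_i = 0.8100 in (shorter outer/inner sides).
I_min = (1.18×1.05³ − 0.9400×0.8100³)/12 = 7.220×10^-2 in⁴
Required critical load P_cr = n·P = 1.9 × 40.9 = 77.71 kip = 7.771×10^4 lb
From P_cr = π²EI/(K·L)²:  L = (1/K)·√(π²EI/P_cr) = (1/0.5)·√(π²×1.73×10^7×7.220×10^-2/7.771×10^4)
L = 25.2 in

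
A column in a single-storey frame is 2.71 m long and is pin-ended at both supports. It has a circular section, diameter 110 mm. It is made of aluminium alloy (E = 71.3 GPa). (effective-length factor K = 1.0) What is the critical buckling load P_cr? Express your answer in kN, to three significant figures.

P_cr ≈ 689 kN

I = πd⁴/64 = π×110⁴/64 = 7.187×10^6 mm⁴
I = 7.187×10^6 mm⁴ = 7.187×10^-6 m⁴
Effective length L_e = K·L = 1 × 2.71 = 2.710 m
P_cr = π²EI / L_e² = π² × 71.3×10⁹ × 7.187×10^-6 / 2.710² = 6.886×10^5 N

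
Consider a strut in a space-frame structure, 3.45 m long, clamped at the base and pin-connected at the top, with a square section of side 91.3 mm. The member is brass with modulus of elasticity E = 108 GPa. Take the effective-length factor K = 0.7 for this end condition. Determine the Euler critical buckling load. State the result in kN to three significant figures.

P_cr ≈ 1060 kN

I = a⁴/12 = 91.3⁴/12 = 5.790×10^6 mm⁴
I = 5.790×10^6 mm⁴ = 5.790×10^-6 m⁴
Effective length L_e = K·L = 0.7 × 3.45 = 2.415 m
P_cr = π²EI / L_e² = π² × 108×10⁹ × 5.790×10^-6 / 2.415² = 1.058×10^6 N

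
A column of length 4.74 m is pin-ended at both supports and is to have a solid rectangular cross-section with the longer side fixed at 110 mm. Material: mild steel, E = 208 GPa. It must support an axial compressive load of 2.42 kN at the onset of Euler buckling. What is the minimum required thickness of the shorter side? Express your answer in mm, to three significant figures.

b ≈ 14.2 mm

L_e = K·L = 1 × 4.74 = 4.740 m
Required I = P_cr·L_e²/(π²E) = 2.420×10^3 × 4.740² / (π² × 2.08×10^11) = 2.649×10^-8 m⁴
I_req = 2.649×10^4 mm⁴
Rectangle, weak axis: I_min = h·b³/12 with h = 110 mm fixed  ⇒  b = (12I/h)^(1/3) = 14.2 mm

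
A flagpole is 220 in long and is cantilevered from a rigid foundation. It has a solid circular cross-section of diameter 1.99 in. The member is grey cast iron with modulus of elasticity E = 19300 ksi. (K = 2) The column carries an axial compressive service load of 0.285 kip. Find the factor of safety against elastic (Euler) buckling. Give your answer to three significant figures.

n ≈ 2.66

I = πd⁴/64 = π×1.99⁴/64 = 0.7698 in⁴
Effective length L_e = K·L = 2 × 220 = 440.0 in
P_cr = π²EI / L_e² = π² × 19300×10³ × 0.7698 / 440.0² = 757.4 lb
Factor of safety n = P_cr / P = 0.75742 / 0.285 = 2.66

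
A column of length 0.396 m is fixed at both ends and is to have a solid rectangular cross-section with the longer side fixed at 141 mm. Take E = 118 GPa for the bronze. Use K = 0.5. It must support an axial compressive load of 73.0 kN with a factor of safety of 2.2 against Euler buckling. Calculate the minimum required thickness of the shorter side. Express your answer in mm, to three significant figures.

b ≈ 7.72 mm

Required P_cr = n·P = 2.2 × 73.0 = 160.6 kN
L_e = K·L = 0.5 × 0.396 = 0.1980 m
Required I = P_cr·L_e²/(π²E) = 1.606×10^5 × 0.1980² / (π² × 1.18×10^11) = 5.406×10^-9 m⁴
I_req = 5.406×10^3 mm⁴
Rectangle, weak axis: I_min = h·b³/12 with h = 141 mm fixed  ⇒  b = (12I/h)^(1/3) = 7.72 mm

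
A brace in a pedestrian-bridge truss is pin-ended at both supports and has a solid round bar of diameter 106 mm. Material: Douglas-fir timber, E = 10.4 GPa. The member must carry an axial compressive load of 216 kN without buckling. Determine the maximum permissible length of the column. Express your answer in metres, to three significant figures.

I = πd⁴/64 = π×106⁴/64 = 6.197×10^6 mm⁴
I = 6.197×10^-6 m⁴
At the buckling limit P_cr = P = 2.160×10^5 N
From P_cr = π²EI/(K·L)²:  L = (1/K)·√(π²EI/P_cr) = (1/1)·√(π²×1.04×10^10×6.197×10^-6/2.160×10^5)
L = 1.72 m

L_max ≈ 1.72 m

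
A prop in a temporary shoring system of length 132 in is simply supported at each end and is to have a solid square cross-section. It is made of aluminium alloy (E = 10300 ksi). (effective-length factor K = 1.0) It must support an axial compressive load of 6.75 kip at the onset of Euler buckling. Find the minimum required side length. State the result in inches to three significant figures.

a ≈ 1.93 in

L_e = K·L = 1 × 132 = 132.0 in
Required I = P_cr·L_e²/(π²E) = 6.750×10^3 × 132.0² / (π² × 1.03×10^7) = 1.157 in⁴
Solid square: I = a⁴/12  ⇒  a = (12I)^(1/4) = (12×1.157)^(1/4) = 1.93 in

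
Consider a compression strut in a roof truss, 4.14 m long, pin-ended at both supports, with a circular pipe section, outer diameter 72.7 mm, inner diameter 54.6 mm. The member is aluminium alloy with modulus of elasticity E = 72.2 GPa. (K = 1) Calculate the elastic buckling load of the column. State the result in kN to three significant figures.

P_cr ≈ 38.9 kN

d_o = 72.7 mm, d_i = 54.6 mm
I = π(d_o⁴ − d_i⁴)/64 = π(72.7⁴ − 54.60⁴)/64 = 9.350×10^5 mm⁴
I = 9.350×10^5 mm⁴ = 9.350×10^-7 m⁴
Effective length L_e = K·L = 1 × 4.14 = 4.140 m
P_cr = π²EI / L_e² = π² × 72.2×10⁹ × 9.350×10^-7 / 4.140² = 3.887×10^4 N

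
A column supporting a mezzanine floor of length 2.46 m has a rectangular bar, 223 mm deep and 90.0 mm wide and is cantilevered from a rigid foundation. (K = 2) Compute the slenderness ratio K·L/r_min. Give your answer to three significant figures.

For a rectangle r_min = b/√12 = 90.0/√12 = 25.98 mm
L_e = K·L = 2 × 2.46 m = 4.920 m = 4920.0 mm
λ = L_e / r_min = 4920.0 / 25.98 = 189

λ ≈ 189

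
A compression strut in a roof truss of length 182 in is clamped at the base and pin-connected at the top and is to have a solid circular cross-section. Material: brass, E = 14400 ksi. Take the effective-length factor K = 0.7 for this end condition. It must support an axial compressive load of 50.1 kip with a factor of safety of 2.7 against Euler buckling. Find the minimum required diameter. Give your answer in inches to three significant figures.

d ≈ 4.21 in

Required P_cr = n·P = 2.7 × 50.1 = 135.3 kip
L_e = K·L = 0.7 × 182 = 127.4 in
Required I = P_cr·L_e²/(π²E) = 1.353×10^5 × 127.4² / (π² × 1.44×10^7) = 15.45 in⁴
Solid circle: I = πd⁴/64  ⇒  d = (64I/π)^(1/4) = (64×15.45/π)^(1/4) = 4.21 in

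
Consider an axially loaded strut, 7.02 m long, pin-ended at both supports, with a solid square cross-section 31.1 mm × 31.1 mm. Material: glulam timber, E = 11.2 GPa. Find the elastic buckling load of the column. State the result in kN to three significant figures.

I = a⁴/12 = 31.1⁴/12 = 7.796×10^4 mm⁴
I = 7.796×10^4 mm⁴ = 7.796×10^-8 m⁴
Effective length L_e = K·L = 1 × 7.02 = 7.020 m
P_cr = π²EI / L_e² = π² × 11.2×10⁹ × 7.796×10^-8 / 7.020² = 174.9 N

P_cr ≈ 0.175 kN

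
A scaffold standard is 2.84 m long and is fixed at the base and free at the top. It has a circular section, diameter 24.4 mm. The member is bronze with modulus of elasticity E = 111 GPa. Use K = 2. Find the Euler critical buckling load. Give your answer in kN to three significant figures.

P_cr ≈ 0.591 kN

I = πd⁴/64 = π×24.4⁴/64 = 1.740×10^4 mm⁴
I = 1.740×10^4 mm⁴ = 1.740×10^-8 m⁴
Effective length L_e = K·L = 2 × 2.84 = 5.680 m
P_cr = π²EI / L_e² = π² × 111×10⁹ × 1.740×10^-8 / 5.680² = 590.8 N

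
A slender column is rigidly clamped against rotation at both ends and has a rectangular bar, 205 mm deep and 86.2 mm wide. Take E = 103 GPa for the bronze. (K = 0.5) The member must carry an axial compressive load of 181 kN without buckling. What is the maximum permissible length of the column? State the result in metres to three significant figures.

L_max ≈ 15.7 m

Buckling occurs about the weak axis: I_min = h·b³/12 with b = 86.2 mm (the shorter side).
I_min = 205×86.2³/12 = 1.094×10^7 mm⁴
I = 1.094×10^-5 m⁴
At the buckling limit P_cr = P = 1.810×10^5 N
From P_cr = π²EI/(K·L)²:  L = (1/K)·√(π²EI/P_cr) = (1/0.5)·√(π²×1.03×10^11×1.094×10^-5/1.810×10^5)
L = 15.7 m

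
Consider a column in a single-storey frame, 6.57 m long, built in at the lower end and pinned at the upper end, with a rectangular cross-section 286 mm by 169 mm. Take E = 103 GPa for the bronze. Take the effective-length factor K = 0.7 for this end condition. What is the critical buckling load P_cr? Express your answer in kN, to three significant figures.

P_cr ≈ 5530 kN

Buckling occurs about the weak axis: I_min = h·b³/12 with b = 169 mm (the shorter side).
I_min = 286×169³/12 = 1.150×10^8 mm⁴
I = 1.150×10^8 mm⁴ = 1.150×10^-4 m⁴
Effective length L_e = K·L = 0.7 × 6.57 = 4.599 m
P_cr = π²EI / L_e² = π² × 103×10⁹ × 1.150×10^-4 / 4.599² = 5.529×10^6 N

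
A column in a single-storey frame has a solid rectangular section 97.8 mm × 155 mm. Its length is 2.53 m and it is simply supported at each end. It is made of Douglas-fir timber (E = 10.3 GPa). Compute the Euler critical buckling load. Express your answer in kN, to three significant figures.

P_cr ≈ 192 kN

Buckling occurs about the weak axis: I_min = h·b³/12 with b = 97.8 mm (the shorter side).
I_min = 155×97.8³/12 = 1.208×10^7 mm⁴
I = 1.208×10^7 mm⁴ = 1.208×10^-5 m⁴
Effective length L_e = K·L = 1 × 2.53 = 2.530 m
P_cr = π²EI / L_e² = π² × 10.3×10⁹ × 1.208×10^-5 / 2.530² = 1.919×10^5 N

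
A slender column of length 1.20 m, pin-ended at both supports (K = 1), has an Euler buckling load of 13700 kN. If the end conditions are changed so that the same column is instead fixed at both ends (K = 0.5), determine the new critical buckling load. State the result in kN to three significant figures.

P_cr ≈ 54800 kN

P_cr ∝ 1/K², so P_cr,new = P_cr,old × (K_old/K_new)² = 13700 × (1/0.5)²
= 13700 × 4.000 = 54800 kN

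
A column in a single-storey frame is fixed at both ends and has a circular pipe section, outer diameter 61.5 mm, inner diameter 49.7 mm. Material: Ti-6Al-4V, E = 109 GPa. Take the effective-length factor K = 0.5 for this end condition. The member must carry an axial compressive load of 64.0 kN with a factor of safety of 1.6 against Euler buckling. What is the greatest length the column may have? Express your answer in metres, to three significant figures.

d_o = 61.5 mm, d_i = 49.7 mm
I = π(d_o⁴ − d_i⁴)/64 = π(61.5⁴ − 49.70⁴)/64 = 4.027×10^5 mm⁴
I = 4.027×10^-7 m⁴
Required critical load P_cr = n·P = 1.6 × 64.0 = 102.4 kN = 1.024×10^5 N
From P_cr = π²EI/(K·L)²:  L = (1/K)·√(π²EI/P_cr) = (1/0.5)·√(π²×1.09×10^11×4.027×10^-7/1.024×10^5)
L = 4.11 m

L_max ≈ 4.11 m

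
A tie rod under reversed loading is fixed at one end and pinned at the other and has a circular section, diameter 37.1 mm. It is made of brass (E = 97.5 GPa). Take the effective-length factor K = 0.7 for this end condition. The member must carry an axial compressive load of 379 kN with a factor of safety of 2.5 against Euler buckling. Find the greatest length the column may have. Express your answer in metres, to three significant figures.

L_max ≈ 0.439 m

I = πd⁴/64 = π×37.1⁴/64 = 9.300×10^4 mm⁴
I = 9.300×10^-8 m⁴
Required critical load P_cr = n·P = 2.5 × 379 = 947.5 kN = 9.475×10^5 N
From P_cr = π²EI/(K·L)²:  L = (1/K)·√(π²EI/P_cr) = (1/0.7)·√(π²×9.75×10^10×9.300×10^-8/9.475×10^5)
L = 0.439 m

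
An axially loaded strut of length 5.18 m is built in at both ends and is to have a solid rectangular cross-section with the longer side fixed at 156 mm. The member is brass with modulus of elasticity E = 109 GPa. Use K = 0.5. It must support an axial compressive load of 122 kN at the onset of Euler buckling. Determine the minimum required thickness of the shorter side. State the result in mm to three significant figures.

L_e = K·L = 0.5 × 5.18 = 2.590 m
Required I = P_cr·L_e²/(π²E) = 1.220×10^5 × 2.590² / (π² × 1.09×10^11) = 7.607×10^-7 m⁴
I_req = 7.607×10^5 mm⁴
Rectangle, weak axis: I_min = h·b³/12 with h = 156 mm fixed  ⇒  b = (12I/h)^(1/3) = 38.8 mm

b ≈ 38.8 mm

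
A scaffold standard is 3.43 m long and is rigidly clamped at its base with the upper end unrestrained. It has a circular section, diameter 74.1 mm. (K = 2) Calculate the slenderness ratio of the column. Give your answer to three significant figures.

λ ≈ 370

I = πd⁴/64 = π×74.1⁴/64 = 1.480×10^6 mm⁴
A = 4.312×10^3 mm²;  r_min = √(I/A) = √(1.480×10^6/4.312×10^3) = 18.52 mm
L_e = K·L = 2 × 3.43 m = 6.860 m = 6860.0 mm
λ = L_e / r_min = 6860.0 / 18.52 = 370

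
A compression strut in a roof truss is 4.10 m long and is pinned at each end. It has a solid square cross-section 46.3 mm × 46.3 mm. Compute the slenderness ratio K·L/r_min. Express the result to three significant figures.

For a square r = a/√12 = 46.3/√12 = 13.37 mm
L_e = K·L = 1 × 4.10 m = 4.100 m = 4100.0 mm
λ = L_e / r_min = 4100.0 / 13.37 = 307

λ ≈ 307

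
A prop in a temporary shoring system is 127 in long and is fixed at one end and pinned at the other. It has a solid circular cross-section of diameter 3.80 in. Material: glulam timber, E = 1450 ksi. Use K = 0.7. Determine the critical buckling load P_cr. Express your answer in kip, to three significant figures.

P_cr ≈ 18.5 kip

I = πd⁴/64 = π×3.80⁴/64 = 10.24 in⁴
Effective length L_e = K·L = 0.7 × 127 = 88.90 in
P_cr = π²EI / L_e² = π² × 1450×10³ × 10.24 / 88.90² = 1.853×10^4 lb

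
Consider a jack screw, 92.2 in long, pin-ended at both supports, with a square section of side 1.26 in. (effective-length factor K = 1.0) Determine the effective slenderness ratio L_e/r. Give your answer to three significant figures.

I = a⁴/12 = 1.26⁴/12 = 0.2100 in⁴
A = 1.588 in²;  r_min = √(I/A) = √(0.2100/1.588) = 0.3637 in
L_e = K·L = 1 × 92.2 = 92.20 in
λ = L_e / r_min = 92.200 / 0.3637 = 253

λ ≈ 253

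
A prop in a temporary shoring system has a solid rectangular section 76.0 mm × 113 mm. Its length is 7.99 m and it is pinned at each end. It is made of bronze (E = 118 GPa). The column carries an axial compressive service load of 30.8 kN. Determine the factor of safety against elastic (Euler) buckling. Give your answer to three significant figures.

n ≈ 2.45

Buckling occurs about the weak axis: I_min = h·b³/12 with b = 76.0 mm (the shorter side).
I_min = 113×76.0³/12 = 4.134×10^6 mm⁴
I = 4.134×10^6 mm⁴ = 4.134×10^-6 m⁴
Effective length L_e = K·L = 1 × 7.99 = 7.990 m
P_cr = π²EI / L_e² = π² × 118×10⁹ × 4.134×10^-6 / 7.990² = 7.541×10^4 N
Factor of safety n = P_cr / P = 75.410 / 30.8 = 2.45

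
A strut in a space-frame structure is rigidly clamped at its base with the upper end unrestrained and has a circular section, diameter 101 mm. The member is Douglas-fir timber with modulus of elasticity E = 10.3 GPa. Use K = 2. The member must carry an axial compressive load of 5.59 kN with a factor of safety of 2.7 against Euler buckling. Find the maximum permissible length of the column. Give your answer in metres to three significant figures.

I = πd⁴/64 = π×101⁴/64 = 5.108×10^6 mm⁴
I = 5.108×10^-6 m⁴
Required critical load P_cr = n·P = 2.7 × 5.59 = 15.09 kN = 1.509×10^4 N
From P_cr = π²EI/(K·L)²:  L = (1/K)·√(π²EI/P_cr) = (1/2)·√(π²×1.03×10^10×5.108×10^-6/1.509×10^4)
L = 2.93 m

L_max ≈ 2.93 m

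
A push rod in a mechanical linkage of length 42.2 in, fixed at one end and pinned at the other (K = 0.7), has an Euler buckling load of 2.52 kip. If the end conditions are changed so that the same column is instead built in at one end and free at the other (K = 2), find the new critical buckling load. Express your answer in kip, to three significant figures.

P_cr ∝ 1/K², so P_cr,new = P_cr,old × (K_old/K_new)² = 2.52 × (0.7/2)²
= 2.52 × 0.1225 = 0.309 kip

P_cr ≈ 0.309 kip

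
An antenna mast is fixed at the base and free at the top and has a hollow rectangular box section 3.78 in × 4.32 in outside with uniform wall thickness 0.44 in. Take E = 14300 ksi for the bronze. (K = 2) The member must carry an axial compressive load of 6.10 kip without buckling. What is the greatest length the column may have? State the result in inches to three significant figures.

Inner dimensions: h_i = 4.32 − 2×0.44 = 3.440 in, b_i = 3.78 − 2×0.44 = 2.900 in
Weak-axis I_min = (h_o·b_o³ − h_i·b_i³)/12 with b_o = 3.78, b_i = 2.900 in (shorter outer/inner sides).
I_min = (4.32×3.78³ − 3.440×2.900³)/12 = 12.45 in⁴
At the buckling limit P_cr = P = 6.100×10^3 lb
From P_cr = π²EI/(K·L)²:  L = (1/K)·√(π²EI/P_cr) = (1/2)·√(π²×1.43×10^7×12.45/6.100×10^3)
L = 268 in

L_max ≈ 268 in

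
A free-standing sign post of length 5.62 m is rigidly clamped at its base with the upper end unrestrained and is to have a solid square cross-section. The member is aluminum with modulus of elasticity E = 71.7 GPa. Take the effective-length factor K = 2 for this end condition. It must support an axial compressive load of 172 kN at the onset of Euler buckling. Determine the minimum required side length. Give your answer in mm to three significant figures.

a ≈ 139 mm

L_e = K·L = 2 × 5.62 = 11.24 m
Required I = P_cr·L_e²/(π²E) = 1.720×10^5 × 11.24² / (π² × 7.17×10^10) = 3.071×10^-5 m⁴
I_req = 3.071×10^7 mm⁴
Solid square: I = a⁴/12  ⇒  a = (12I)^(1/4) = (12×3.071×10^7)^(1/4) = 139 mm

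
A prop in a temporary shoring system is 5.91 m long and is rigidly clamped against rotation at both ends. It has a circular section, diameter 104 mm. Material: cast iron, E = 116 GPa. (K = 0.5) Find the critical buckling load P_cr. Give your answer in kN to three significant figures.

P_cr ≈ 753 kN

I = πd⁴/64 = π×104⁴/64 = 5.743×10^6 mm⁴
I = 5.743×10^6 mm⁴ = 5.743×10^-6 m⁴
Effective length L_e = K·L = 0.5 × 5.91 = 2.955 m
P_cr = π²EI / L_e² = π² × 116×10⁹ × 5.743×10^-6 / 2.955² = 7.529×10^5 N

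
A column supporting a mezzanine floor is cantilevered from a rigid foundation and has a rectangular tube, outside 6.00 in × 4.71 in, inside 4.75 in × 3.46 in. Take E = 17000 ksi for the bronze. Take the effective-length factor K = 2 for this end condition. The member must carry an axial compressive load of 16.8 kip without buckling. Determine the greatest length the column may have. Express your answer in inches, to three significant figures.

L_max ≈ 299 in

Weak-axis I_min = (h_o·b_o³ − h_i·b_i³)/12 with b_o = 4.71, b_i = 3.460 in (shorter outer/inner sides).
I_min = (6.00×4.71³ − 4.750×3.460³)/12 = 35.85 in⁴
At the buckling limit P_cr = P = 1.680×10^4 lb
From P_cr = π²EI/(K·L)²:  L = (1/K)·√(π²EI/P_cr) = (1/2)·√(π²×1.70×10^7×35.85/1.680×10^4)
L = 299 in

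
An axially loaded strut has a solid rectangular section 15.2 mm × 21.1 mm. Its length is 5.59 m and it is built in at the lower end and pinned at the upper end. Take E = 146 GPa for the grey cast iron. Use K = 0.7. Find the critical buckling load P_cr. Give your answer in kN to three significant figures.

Buckling occurs about the weak axis: I_min = h·b³/12 with b = 15.2 mm (the shorter side).
I_min = 21.1×15.2³/12 = 6.175×10^3 mm⁴
I = 6.175×10^3 mm⁴ = 6.175×10^-9 m⁴
Effective length L_e = K·L = 0.7 × 5.59 = 3.913 m
P_cr = π²EI / L_e² = π² × 146×10⁹ × 6.175×10^-9 / 3.913² = 581.1 N

P_cr ≈ 0.581 kN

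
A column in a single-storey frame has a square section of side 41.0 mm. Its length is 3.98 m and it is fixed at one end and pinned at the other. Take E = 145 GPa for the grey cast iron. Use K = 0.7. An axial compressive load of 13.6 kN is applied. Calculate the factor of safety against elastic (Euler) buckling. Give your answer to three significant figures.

I = a⁴/12 = 41.0⁴/12 = 2.355×10^5 mm⁴
I = 2.355×10^5 mm⁴ = 2.355×10^-7 m⁴
Effective length L_e = K·L = 0.7 × 3.98 = 2.786 m
P_cr = π²EI / L_e² = π² × 145×10⁹ × 2.355×10^-7 / 2.786² = 4.342×10^4 N
Factor of safety n = P_cr / P = 43.417 / 13.6 = 3.19

n ≈ 3.19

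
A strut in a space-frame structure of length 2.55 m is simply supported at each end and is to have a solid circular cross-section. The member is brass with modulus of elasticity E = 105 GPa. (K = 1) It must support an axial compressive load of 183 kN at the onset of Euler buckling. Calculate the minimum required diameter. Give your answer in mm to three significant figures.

L_e = K·L = 1 × 2.55 = 2.550 m
Required I = P_cr·L_e²/(π²E) = 1.830×10^5 × 2.550² / (π² × 1.05×10^11) = 1.148×10^-6 m⁴
I_req = 1.148×10^6 mm⁴
Solid circle: I = πd⁴/64  ⇒  d = (64I/π)^(1/4) = (64×1.148×10^6/π)^(1/4) = 69.5 mm

d ≈ 69.5 mm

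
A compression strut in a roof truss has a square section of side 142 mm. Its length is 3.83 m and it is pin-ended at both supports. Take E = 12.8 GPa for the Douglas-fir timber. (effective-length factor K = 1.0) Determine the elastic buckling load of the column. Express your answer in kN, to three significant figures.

I = a⁴/12 = 142⁴/12 = 3.388×10^7 mm⁴
I = 3.388×10^7 mm⁴ = 3.388×10^-5 m⁴
Effective length L_e = K·L = 1 × 3.83 = 3.830 m
P_cr = π²EI / L_e² = π² × 12.8×10⁹ × 3.388×10^-5 / 3.830² = 2.918×10^5 N

P_cr ≈ 292 kN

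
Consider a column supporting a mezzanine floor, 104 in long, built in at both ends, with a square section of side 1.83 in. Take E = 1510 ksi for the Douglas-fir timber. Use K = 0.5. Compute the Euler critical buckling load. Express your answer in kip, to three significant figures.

I = a⁴/12 = 1.83⁴/12 = 0.9346 in⁴
Effective length L_e = K·L = 0.5 × 104 = 52.00 in
P_cr = π²EI / L_e² = π² × 1510×10³ × 0.9346 / 52.00² = 5.151×10^3 lb

P_cr ≈ 5.15 kip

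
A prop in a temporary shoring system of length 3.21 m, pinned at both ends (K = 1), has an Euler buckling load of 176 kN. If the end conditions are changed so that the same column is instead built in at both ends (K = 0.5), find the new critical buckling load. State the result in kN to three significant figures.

P_cr ≈ 704 kN

P_cr ∝ 1/K², so P_cr,new = P_cr,old × (K_old/K_new)² = 176 × (1/0.5)²
= 176 × 4.000 = 704 kN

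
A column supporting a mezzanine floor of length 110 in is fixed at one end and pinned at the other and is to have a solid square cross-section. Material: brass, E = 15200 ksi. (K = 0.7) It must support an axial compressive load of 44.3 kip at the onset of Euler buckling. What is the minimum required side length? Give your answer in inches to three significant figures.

L_e = K·L = 0.7 × 110 = 77.00 in
Required I = P_cr·L_e²/(π²E) = 4.430×10^4 × 77.00² / (π² × 1.52×10^7) = 1.751 in⁴
Solid square: I = a⁴/12  ⇒  a = (12I)^(1/4) = (12×1.751)^(1/4) = 2.14 in

a ≈ 2.14 in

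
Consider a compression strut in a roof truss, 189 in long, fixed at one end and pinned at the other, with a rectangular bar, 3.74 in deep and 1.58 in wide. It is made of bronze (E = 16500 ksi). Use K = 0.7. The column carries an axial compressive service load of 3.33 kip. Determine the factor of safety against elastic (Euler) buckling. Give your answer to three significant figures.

Buckling occurs about the weak axis: I_min = h·b³/12 with b = 1.58 in (the shorter side).
I_min = 3.74×1.58³/12 = 1.229 in⁴
Effective length L_e = K·L = 0.7 × 189 = 132.3 in
P_cr = π²EI / L_e² = π² × 16500×10³ × 1.229 / 132.3² = 1.144×10^4 lb
Factor of safety n = P_cr / P = 11.437 / 3.33 = 3.43

n ≈ 3.43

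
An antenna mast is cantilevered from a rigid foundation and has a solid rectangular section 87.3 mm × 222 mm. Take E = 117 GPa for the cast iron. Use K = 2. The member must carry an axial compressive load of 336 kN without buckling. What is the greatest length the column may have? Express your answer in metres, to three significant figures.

L_max ≈ 3.25 m

Buckling occurs about the weak axis: I_min = h·b³/12 with b = 87.3 mm (the shorter side).
I_min = 222×87.3³/12 = 1.231×10^7 mm⁴
I = 1.231×10^-5 m⁴
At the buckling limit P_cr = P = 3.360×10^5 N
From P_cr = π²EI/(K·L)²:  L = (1/K)·√(π²EI/P_cr) = (1/2)·√(π²×1.17×10^11×1.231×10^-5/3.360×10^5)
L = 3.25 m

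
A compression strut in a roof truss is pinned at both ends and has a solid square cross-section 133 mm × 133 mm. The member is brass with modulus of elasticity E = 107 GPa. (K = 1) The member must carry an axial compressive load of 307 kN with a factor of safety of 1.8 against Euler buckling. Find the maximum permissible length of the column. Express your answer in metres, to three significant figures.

I = a⁴/12 = 133⁴/12 = 2.608×10^7 mm⁴
I = 2.608×10^-5 m⁴
Required critical load P_cr = n·P = 1.8 × 307 = 552.6 kN = 5.526×10^5 N
From P_cr = π²EI/(K·L)²:  L = (1/K)·√(π²EI/P_cr) = (1/1)·√(π²×1.07×10^11×2.608×10^-5/5.526×10^5)
L = 7.06 m

L_max ≈ 7.06 m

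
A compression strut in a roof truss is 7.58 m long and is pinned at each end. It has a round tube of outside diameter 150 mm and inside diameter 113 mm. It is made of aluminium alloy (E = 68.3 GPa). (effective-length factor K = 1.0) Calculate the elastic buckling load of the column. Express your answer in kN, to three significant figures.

d_o = 150 mm, d_i = 113 mm
I = π(d_o⁴ − d_i⁴)/64 = π(150⁴ − 113.0⁴)/64 = 1.685×10^7 mm⁴
I = 1.685×10^7 mm⁴ = 1.685×10^-5 m⁴
Effective length L_e = K·L = 1 × 7.58 = 7.580 m
P_cr = π²EI / L_e² = π² × 68.3×10⁹ × 1.685×10^-5 / 7.580² = 1.977×10^5 N

P_cr ≈ 198 kN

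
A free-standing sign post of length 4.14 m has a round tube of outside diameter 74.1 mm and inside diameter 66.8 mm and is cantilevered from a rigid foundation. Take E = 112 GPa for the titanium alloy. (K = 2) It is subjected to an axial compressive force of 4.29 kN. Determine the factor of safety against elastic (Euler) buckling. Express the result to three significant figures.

n ≈ 1.89

d_o = 74.1 mm, d_i = 66.8 mm
I = π(d_o⁴ − d_i⁴)/64 = π(74.1⁴ − 66.80⁴)/64 = 5.025×10^5 mm⁴
I = 5.025×10^5 mm⁴ = 5.025×10^-7 m⁴
Effective length L_e = K·L = 2 × 4.14 = 8.280 m
P_cr = π²EI / L_e² = π² × 112×10⁹ × 5.025×10^-7 / 8.280² = 8.102×10^3 N
Factor of safety n = P_cr / P = 8.1025 / 4.29 = 1.89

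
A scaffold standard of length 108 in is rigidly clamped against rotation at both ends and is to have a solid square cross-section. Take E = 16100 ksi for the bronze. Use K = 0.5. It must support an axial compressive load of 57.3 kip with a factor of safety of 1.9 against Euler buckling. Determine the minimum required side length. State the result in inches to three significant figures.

Required P_cr = n·P = 1.9 × 57.3 = 108.9 kip
L_e = K·L = 0.5 × 108 = 54.00 in
Required I = P_cr·L_e²/(π²E) = 1.089×10^5 × 54.00² / (π² × 1.61×10^7) = 1.998 in⁴
Solid square: I = a⁴/12  ⇒  a = (12I)^(1/4) = (12×1.998)^(1/4) = 2.21 in

a ≈ 2.21 in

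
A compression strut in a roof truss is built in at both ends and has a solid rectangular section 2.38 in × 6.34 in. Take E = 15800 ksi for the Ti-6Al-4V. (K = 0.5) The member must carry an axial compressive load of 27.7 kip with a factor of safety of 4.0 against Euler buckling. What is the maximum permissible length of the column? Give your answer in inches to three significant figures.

L_max ≈ 200 in

Buckling occurs about the weak axis: I_min = h·b³/12 with b = 2.38 in (the shorter side).
I_min = 6.34×2.38³/12 = 7.123 in⁴
Required critical load P_cr = n·P = 4.0 × 27.7 = 110.8 kip = 1.108×10^5 lb
From P_cr = π²EI/(K·L)²:  L = (1/K)·√(π²EI/P_cr) = (1/0.5)·√(π²×1.58×10^7×7.123/1.108×10^5)
L = 200 in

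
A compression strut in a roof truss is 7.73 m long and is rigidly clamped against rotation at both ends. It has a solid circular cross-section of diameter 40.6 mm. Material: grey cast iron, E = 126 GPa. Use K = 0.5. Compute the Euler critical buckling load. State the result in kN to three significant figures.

I = πd⁴/64 = π×40.6⁴/64 = 1.334×10^5 mm⁴
I = 1.334×10^5 mm⁴ = 1.334×10^-7 m⁴
Effective length L_e = K·L = 0.5 × 7.73 = 3.865 m
P_cr = π²EI / L_e² = π² × 126×10⁹ × 1.334×10^-7 / 3.865² = 1.110×10^4 N

P_cr ≈ 11.1 kN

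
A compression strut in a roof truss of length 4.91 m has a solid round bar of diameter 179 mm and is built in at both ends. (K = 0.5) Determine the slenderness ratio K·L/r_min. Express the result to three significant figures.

For a solid circle r = d/4 = 179/4 = 44.75 mm
L_e = K·L = 0.5 × 4.91 m = 2.455 m = 2455.0 mm
λ = L_e / r_min = 2455.0 / 44.75 = 54.9

λ ≈ 54.9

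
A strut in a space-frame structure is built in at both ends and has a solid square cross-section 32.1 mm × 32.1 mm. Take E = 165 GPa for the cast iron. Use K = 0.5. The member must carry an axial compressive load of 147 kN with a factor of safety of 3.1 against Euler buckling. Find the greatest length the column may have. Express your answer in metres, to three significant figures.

I = a⁴/12 = 32.1⁴/12 = 8.848×10^4 mm⁴
I = 8.848×10^-8 m⁴
Required critical load P_cr = n·P = 3.1 × 147 = 455.7 kN = 4.557×10^5 N
From P_cr = π²EI/(K·L)²:  L = (1/K)·√(π²EI/P_cr) = (1/0.5)·√(π²×1.65×10^11×8.848×10^-8/4.557×10^5)
L = 1.12 m

L_max ≈ 1.12 m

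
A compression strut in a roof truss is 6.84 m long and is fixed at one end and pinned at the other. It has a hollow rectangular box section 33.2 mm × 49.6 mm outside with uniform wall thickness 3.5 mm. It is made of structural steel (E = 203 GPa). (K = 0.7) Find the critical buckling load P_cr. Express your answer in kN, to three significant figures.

P_cr ≈ 7.64 kN

Inner dimensions: h_i = 49.6 − 2×3.5 = 42.60 mm, b_i = 33.2 − 2×3.5 = 26.20 mm
Weak-axis I_min = (h_o·b_o³ − h_i·b_i³)/12 with b_o = 33.2, b_i = 26.20 mm (shorter outer/inner sides).
I_min = (49.6×33.2³ − 42.60×26.20³)/12 = 8.741×10^4 mm⁴
I = 8.741×10^4 mm⁴ = 8.741×10^-8 m⁴
Effective length L_e = K·L = 0.7 × 6.84 = 4.788 m
P_cr = π²EI / L_e² = π² × 203×10⁹ × 8.741×10^-8 / 4.788² = 7.639×10^3 N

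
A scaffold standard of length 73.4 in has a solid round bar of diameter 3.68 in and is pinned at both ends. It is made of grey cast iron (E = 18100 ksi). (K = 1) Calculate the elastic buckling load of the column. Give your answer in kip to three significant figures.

P_cr ≈ 299 kip

I = πd⁴/64 = π×3.68⁴/64 = 9.002 in⁴
Effective length L_e = K·L = 1 × 73.4 = 73.40 in
P_cr = π²EI / L_e² = π² × 18100×10³ × 9.002 / 73.40² = 2.985×10^5 lb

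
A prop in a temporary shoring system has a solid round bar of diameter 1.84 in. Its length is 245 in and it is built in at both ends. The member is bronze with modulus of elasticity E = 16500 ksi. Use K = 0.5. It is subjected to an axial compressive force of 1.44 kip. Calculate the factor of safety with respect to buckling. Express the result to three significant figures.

n ≈ 4.24

I = πd⁴/64 = π×1.84⁴/64 = 0.5627 in⁴
Effective length L_e = K·L = 0.5 × 245 = 122.5 in
P_cr = π²EI / L_e² = π² × 16500×10³ × 0.5627 / 122.5² = 6.106×10^3 lb
Factor of safety n = P_cr / P = 6.1059 / 1.44 = 4.24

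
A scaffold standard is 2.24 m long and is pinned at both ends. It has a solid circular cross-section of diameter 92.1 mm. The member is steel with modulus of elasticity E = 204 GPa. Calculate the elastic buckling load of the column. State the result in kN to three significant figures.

I = πd⁴/64 = π×92.1⁴/64 = 3.532×10^6 mm⁴
I = 3.532×10^6 mm⁴ = 3.532×10^-6 m⁴
Effective length L_e = K·L = 1 × 2.24 = 2.240 m
P_cr = π²EI / L_e² = π² × 204×10⁹ × 3.532×10^-6 / 2.240² = 1.417×10^6 N

P_cr ≈ 1420 kN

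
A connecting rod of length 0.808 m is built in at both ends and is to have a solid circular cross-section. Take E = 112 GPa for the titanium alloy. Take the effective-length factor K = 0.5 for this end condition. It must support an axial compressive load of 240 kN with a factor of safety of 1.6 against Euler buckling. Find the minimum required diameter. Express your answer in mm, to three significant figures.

Required P_cr = n·P = 1.6 × 240 = 384.0 kN
L_e = K·L = 0.5 × 0.808 = 0.4040 m
Required I = P_cr·L_e²/(π²E) = 3.840×10^5 × 0.4040² / (π² × 1.12×10^11) = 5.670×10^-8 m⁴
I_req = 5.670×10^4 mm⁴
Solid circle: I = πd⁴/64  ⇒  d = (64I/π)^(1/4) = (64×5.670×10^4/π)^(1/4) = 32.8 mm

d ≈ 32.8 mm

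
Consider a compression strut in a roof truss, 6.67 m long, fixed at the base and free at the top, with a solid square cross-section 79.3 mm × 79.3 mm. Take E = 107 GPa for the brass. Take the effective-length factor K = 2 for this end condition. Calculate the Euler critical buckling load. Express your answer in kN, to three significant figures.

P_cr ≈ 19.6 kN

I = a⁴/12 = 79.3⁴/12 = 3.295×10^6 mm⁴
I = 3.295×10^6 mm⁴ = 3.295×10^-6 m⁴
Effective length L_e = K·L = 2 × 6.67 = 13.34 m
P_cr = π²EI / L_e² = π² × 107×10⁹ × 3.295×10^-6 / 13.34² = 1.956×10^4 N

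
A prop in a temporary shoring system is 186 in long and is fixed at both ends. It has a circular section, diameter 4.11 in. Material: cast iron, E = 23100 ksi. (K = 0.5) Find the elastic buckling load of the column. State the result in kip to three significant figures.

I = πd⁴/64 = π×4.11⁴/64 = 14.01 in⁴
Effective length L_e = K·L = 0.5 × 186 = 93.00 in
P_cr = π²EI / L_e² = π² × 23100×10³ × 14.01 / 93.00² = 3.692×10^5 lb

P_cr ≈ 369 kip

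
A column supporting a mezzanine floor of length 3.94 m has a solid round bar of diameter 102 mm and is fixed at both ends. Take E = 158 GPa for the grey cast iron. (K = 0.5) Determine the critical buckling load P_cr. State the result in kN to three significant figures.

I = πd⁴/64 = π×102⁴/64 = 5.313×10^6 mm⁴
I = 5.313×10^6 mm⁴ = 5.313×10^-6 m⁴
Effective length L_e = K·L = 0.5 × 3.94 = 1.970 m
P_cr = π²EI / L_e² = π² × 158×10⁹ × 5.313×10^-6 / 1.970² = 2.135×10^6 N

P_cr ≈ 2130 kN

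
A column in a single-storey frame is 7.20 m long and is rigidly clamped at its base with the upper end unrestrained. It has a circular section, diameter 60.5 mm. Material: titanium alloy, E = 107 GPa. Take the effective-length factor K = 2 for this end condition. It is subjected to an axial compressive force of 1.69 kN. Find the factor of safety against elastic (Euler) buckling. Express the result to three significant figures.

I = πd⁴/64 = π×60.5⁴/64 = 6.576×10^5 mm⁴
I = 6.576×10^5 mm⁴ = 6.576×10^-7 m⁴
Effective length L_e = K·L = 2 × 7.20 = 14.40 m
P_cr = π²EI / L_e² = π² × 107×10⁹ × 6.576×10^-7 / 14.40² = 3.349×10^3 N
Factor of safety n = P_cr / P = 3.3493 / 1.69 = 1.98

n ≈ 1.98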